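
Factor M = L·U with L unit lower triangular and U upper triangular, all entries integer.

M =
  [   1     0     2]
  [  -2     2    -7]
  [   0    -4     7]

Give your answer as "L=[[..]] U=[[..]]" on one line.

  R1 -= -2·R0 → [0,2,-3]
  R2 -= 0·R0 → [0,-4,7]
  R2 -= -2·R1 → [0,0,1]

L=[[1,0,0],[-2,1,0],[0,-2,1]] U=[[1,0,2],[0,2,-3],[0,0,1]]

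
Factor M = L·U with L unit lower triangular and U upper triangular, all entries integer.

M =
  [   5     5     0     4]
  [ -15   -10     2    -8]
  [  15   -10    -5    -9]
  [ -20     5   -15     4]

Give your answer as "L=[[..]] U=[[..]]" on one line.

  R1 -= -3·R0 → [0,5,2,4]
  R2 -= 3·R0 → [0,-25,-5,-21]
  R3 -= -4·R0 → [0,25,-15,20]
  R2 -= -5·R1 → [0,0,5,-1]
  R3 -= 5·R1 → [0,0,-25,0]
  R3 -= -5·R2 → [0,0,0,-5]

L=[[1,0,0,0],[-3,1,0,0],[3,-5,1,0],[-4,5,-5,1]] U=[[5,5,0,4],[0,5,2,4],[0,0,5,-1],[0,0,0,-5]]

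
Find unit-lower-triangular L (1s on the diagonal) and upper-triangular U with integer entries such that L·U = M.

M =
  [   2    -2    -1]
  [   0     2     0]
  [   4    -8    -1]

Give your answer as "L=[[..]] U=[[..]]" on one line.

  R1 -= 0·R0 → [0,2,0]
  R2 -= 2·R0 → [0,-4,1]
  R2 -= -2·R1 → [0,0,1]

L=[[1,0,0],[0,1,0],[2,-2,1]] U=[[2,-2,-1],[0,2,0],[0,0,1]]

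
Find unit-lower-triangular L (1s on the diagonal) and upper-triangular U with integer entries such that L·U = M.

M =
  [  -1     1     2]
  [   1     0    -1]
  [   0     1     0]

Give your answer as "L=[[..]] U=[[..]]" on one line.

  r1 -= -1·r0 → [0,1,1]
  r2 -= 0·r0 → [0,1,0]
  r2 -= 1·r1 → [0,0,-1]

L=[[1,0,0],[-1,1,0],[0,1,1]] U=[[-1,1,2],[0,1,1],[0,0,-1]]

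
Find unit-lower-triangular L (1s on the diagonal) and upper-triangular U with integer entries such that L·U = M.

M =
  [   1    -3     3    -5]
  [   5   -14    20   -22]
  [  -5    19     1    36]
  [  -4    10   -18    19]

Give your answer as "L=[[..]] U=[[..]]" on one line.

L=[[1,0,0,0],[5,1,0,0],[-5,4,1,0],[-4,-2,-1,1]] U=[[1,-3,3,-5],[0,1,5,3],[0,0,-4,-1],[0,0,0,4]]

  R1 -= 5·R0 → [0,1,5,3]
  R2 -= -5·R0 → [0,4,16,11]
  R3 -= -4·R0 → [0,-2,-6,-1]
  R2 -= 4·R1 → [0,0,-4,-1]
  R3 -= -2·R1 → [0,0,4,5]
  R3 -= -1·R2 → [0,0,0,4]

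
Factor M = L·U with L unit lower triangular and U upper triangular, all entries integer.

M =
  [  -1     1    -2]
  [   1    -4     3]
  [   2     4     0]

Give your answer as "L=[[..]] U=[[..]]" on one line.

  row1 -= -1·row0 → [0,-3,1]
  row2 -= -2·row0 → [0,6,-4]
  row2 -= -2·row1 → [0,0,-2]

L=[[1,0,0],[-1,1,0],[-2,-2,1]] U=[[-1,1,-2],[0,-3,1],[0,0,-2]]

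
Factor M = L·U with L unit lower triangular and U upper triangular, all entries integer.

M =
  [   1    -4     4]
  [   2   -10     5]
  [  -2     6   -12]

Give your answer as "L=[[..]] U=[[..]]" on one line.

L=[[1,0,0],[2,1,0],[-2,1,1]] U=[[1,-4,4],[0,-2,-3],[0,0,-1]]

  R1 -= 2·R0 → [0,-2,-3]
  R2 -= -2·R0 → [0,-2,-4]
  R2 -= 1·R1 → [0,0,-1]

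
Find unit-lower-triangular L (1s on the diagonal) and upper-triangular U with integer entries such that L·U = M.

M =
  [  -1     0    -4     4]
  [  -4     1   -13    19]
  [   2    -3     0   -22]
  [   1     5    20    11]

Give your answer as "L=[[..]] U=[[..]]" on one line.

  r1 -= 4·r0 → [0,1,3,3]
  r2 -= -2·r0 → [0,-3,-8,-14]
  r3 -= -1·r0 → [0,5,16,15]
  r2 -= -3·r1 → [0,0,1,-5]
  r3 -= 5·r1 → [0,0,1,0]
  r3 -= 1·r2 → [0,0,0,5]

L=[[1,0,0,0],[4,1,0,0],[-2,-3,1,0],[-1,5,1,1]] U=[[-1,0,-4,4],[0,1,3,3],[0,0,1,-5],[0,0,0,5]]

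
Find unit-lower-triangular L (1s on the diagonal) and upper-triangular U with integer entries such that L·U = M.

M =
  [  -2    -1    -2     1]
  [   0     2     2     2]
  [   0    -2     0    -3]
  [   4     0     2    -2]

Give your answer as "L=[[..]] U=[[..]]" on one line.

L=[[1,0,0,0],[0,1,0,0],[0,-1,1,0],[-2,-1,0,1]] U=[[-2,-1,-2,1],[0,2,2,2],[0,0,2,-1],[0,0,0,2]]

  r1 -= 0·r0 → [0,2,2,2]
  r2 -= 0·r0 → [0,-2,0,-3]
  r3 -= -2·r0 → [0,-2,-2,0]
  r2 -= -1·r1 → [0,0,2,-1]
  r3 -= -1·r1 → [0,0,0,2]
  r3 -= 0·r2 → [0,0,0,2]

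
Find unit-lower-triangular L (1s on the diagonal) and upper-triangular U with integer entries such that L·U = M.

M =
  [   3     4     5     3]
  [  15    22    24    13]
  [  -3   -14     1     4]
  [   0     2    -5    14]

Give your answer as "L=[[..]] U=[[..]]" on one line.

L=[[1,0,0,0],[5,1,0,0],[-1,-5,1,0],[0,1,-4,1]] U=[[3,4,5,3],[0,2,-1,-2],[0,0,1,-3],[0,0,0,4]]

  row1 -= 5·row0 → [0,2,-1,-2]
  row2 -= -1·row0 → [0,-10,6,7]
  row3 -= 0·row0 → [0,2,-5,14]
  row2 -= -5·row1 → [0,0,1,-3]
  row3 -= 1·row1 → [0,0,-4,16]
  row3 -= -4·row2 → [0,0,0,4]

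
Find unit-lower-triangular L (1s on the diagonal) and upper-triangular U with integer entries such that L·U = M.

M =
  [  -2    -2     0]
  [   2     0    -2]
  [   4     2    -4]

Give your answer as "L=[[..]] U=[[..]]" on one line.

  row1 -= -1·row0 → [0,-2,-2]
  row2 -= -2·row0 → [0,-2,-4]
  row2 -= 1·row1 → [0,0,-2]

L=[[1,0,0],[-1,1,0],[-2,1,1]] U=[[-2,-2,0],[0,-2,-2],[0,0,-2]]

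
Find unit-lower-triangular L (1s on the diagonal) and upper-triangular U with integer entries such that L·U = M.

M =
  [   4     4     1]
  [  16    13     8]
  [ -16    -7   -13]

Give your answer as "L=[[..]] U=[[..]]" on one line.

  r1 -= 4·r0 → [0,-3,4]
  r2 -= -4·r0 → [0,9,-9]
  r2 -= -3·r1 → [0,0,3]

L=[[1,0,0],[4,1,0],[-4,-3,1]] U=[[4,4,1],[0,-3,4],[0,0,3]]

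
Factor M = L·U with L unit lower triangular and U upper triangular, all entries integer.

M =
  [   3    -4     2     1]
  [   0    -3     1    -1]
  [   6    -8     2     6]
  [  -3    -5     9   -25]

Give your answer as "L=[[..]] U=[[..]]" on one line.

  R1 -= 0·R0 → [0,-3,1,-1]
  R2 -= 2·R0 → [0,0,-2,4]
  R3 -= -1·R0 → [0,-9,11,-24]
  R2 -= 0·R1 → [0,0,-2,4]
  R3 -= 3·R1 → [0,0,8,-21]
  R3 -= -4·R2 → [0,0,0,-5]

L=[[1,0,0,0],[0,1,0,0],[2,0,1,0],[-1,3,-4,1]] U=[[3,-4,2,1],[0,-3,1,-1],[0,0,-2,4],[0,0,0,-5]]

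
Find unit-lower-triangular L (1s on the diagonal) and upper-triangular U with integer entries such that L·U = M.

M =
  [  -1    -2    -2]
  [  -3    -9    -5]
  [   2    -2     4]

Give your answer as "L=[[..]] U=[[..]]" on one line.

L=[[1,0,0],[3,1,0],[-2,2,1]] U=[[-1,-2,-2],[0,-3,1],[0,0,-2]]

  R1 -= 3·R0 → [0,-3,1]
  R2 -= -2·R0 → [0,-6,0]
  R2 -= 2·R1 → [0,0,-2]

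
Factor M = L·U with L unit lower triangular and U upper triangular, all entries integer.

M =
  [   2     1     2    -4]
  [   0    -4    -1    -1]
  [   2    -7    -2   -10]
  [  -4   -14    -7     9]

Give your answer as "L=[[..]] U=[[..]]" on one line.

  r1 -= 0·r0 → [0,-4,-1,-1]
  r2 -= 1·r0 → [0,-8,-4,-6]
  r3 -= -2·r0 → [0,-12,-3,1]
  r2 -= 2·r1 → [0,0,-2,-4]
  r3 -= 3·r1 → [0,0,0,4]
  r3 -= 0·r2 → [0,0,0,4]

L=[[1,0,0,0],[0,1,0,0],[1,2,1,0],[-2,3,0,1]] U=[[2,1,2,-4],[0,-4,-1,-1],[0,0,-2,-4],[0,0,0,4]]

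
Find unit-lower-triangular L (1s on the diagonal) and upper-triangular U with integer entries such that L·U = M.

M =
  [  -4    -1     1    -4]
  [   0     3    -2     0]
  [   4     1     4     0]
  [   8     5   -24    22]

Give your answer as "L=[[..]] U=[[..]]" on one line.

  row1 -= 0·row0 → [0,3,-2,0]
  row2 -= -1·row0 → [0,0,5,-4]
  row3 -= -2·row0 → [0,3,-22,14]
  row2 -= 0·row1 → [0,0,5,-4]
  row3 -= 1·row1 → [0,0,-20,14]
  row3 -= -4·row2 → [0,0,0,-2]

L=[[1,0,0,0],[0,1,0,0],[-1,0,1,0],[-2,1,-4,1]] U=[[-4,-1,1,-4],[0,3,-2,0],[0,0,5,-4],[0,0,0,-2]]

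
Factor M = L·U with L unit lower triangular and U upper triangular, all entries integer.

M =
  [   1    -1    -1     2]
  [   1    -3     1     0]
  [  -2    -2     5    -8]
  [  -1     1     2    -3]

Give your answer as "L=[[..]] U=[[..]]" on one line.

L=[[1,0,0,0],[1,1,0,0],[-2,2,1,0],[-1,0,-1,1]] U=[[1,-1,-1,2],[0,-2,2,-2],[0,0,-1,0],[0,0,0,-1]]

  row1 -= 1·row0 → [0,-2,2,-2]
  row2 -= -2·row0 → [0,-4,3,-4]
  row3 -= -1·row0 → [0,0,1,-1]
  row2 -= 2·row1 → [0,0,-1,0]
  row3 -= 0·row1 → [0,0,1,-1]
  row3 -= -1·row2 → [0,0,0,-1]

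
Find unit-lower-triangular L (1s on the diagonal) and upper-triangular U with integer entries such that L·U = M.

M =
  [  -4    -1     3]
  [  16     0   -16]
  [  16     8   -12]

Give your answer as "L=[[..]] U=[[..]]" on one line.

  R1 -= -4·R0 → [0,-4,-4]
  R2 -= -4·R0 → [0,4,0]
  R2 -= -1·R1 → [0,0,-4]

L=[[1,0,0],[-4,1,0],[-4,-1,1]] U=[[-4,-1,3],[0,-4,-4],[0,0,-4]]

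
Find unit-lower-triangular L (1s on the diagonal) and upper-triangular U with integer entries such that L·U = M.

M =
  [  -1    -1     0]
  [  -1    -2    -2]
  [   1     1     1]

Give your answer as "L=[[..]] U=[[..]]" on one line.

  row1 -= 1·row0 → [0,-1,-2]
  row2 -= -1·row0 → [0,0,1]
  row2 -= 0·row1 → [0,0,1]

L=[[1,0,0],[1,1,0],[-1,0,1]] U=[[-1,-1,0],[0,-1,-2],[0,0,1]]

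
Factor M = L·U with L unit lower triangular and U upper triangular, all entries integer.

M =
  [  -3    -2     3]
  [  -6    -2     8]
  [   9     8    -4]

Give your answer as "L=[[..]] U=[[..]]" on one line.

  R1 -= 2·R0 → [0,2,2]
  R2 -= -3·R0 → [0,2,5]
  R2 -= 1·R1 → [0,0,3]

L=[[1,0,0],[2,1,0],[-3,1,1]] U=[[-3,-2,3],[0,2,2],[0,0,3]]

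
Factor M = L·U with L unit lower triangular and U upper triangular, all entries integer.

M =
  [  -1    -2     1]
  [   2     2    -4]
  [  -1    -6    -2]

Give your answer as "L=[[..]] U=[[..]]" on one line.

L=[[1,0,0],[-2,1,0],[1,2,1]] U=[[-1,-2,1],[0,-2,-2],[0,0,1]]

  r1 -= -2·r0 → [0,-2,-2]
  r2 -= 1·r0 → [0,-4,-3]
  r2 -= 2·r1 → [0,0,1]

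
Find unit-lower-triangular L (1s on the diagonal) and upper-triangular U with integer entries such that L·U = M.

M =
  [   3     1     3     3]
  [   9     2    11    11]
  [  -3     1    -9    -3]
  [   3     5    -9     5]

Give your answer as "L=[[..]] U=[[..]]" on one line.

L=[[1,0,0,0],[3,1,0,0],[-1,-2,1,0],[1,-4,2,1]] U=[[3,1,3,3],[0,-1,2,2],[0,0,-2,4],[0,0,0,2]]

  r1 -= 3·r0 → [0,-1,2,2]
  r2 -= -1·r0 → [0,2,-6,0]
  r3 -= 1·r0 → [0,4,-12,2]
  r2 -= -2·r1 → [0,0,-2,4]
  r3 -= -4·r1 → [0,0,-4,10]
  r3 -= 2·r2 → [0,0,0,2]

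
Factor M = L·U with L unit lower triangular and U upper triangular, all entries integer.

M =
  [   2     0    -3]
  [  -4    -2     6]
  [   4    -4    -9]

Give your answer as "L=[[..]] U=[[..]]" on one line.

L=[[1,0,0],[-2,1,0],[2,2,1]] U=[[2,0,-3],[0,-2,0],[0,0,-3]]

  R1 -= -2·R0 → [0,-2,0]
  R2 -= 2·R0 → [0,-4,-3]
  R2 -= 2·R1 → [0,0,-3]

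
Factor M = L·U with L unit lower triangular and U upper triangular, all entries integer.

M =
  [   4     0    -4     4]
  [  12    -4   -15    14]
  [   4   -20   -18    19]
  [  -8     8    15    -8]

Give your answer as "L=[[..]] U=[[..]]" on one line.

L=[[1,0,0,0],[3,1,0,0],[1,5,1,0],[-2,-2,1,1]] U=[[4,0,-4,4],[0,-4,-3,2],[0,0,1,5],[0,0,0,-1]]

  R1 -= 3·R0 → [0,-4,-3,2]
  R2 -= 1·R0 → [0,-20,-14,15]
  R3 -= -2·R0 → [0,8,7,0]
  R2 -= 5·R1 → [0,0,1,5]
  R3 -= -2·R1 → [0,0,1,4]
  R3 -= 1·R2 → [0,0,0,-1]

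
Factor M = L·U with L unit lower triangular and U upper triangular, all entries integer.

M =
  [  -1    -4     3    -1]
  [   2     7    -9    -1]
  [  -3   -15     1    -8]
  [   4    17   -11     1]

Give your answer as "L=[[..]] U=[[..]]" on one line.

  R1 -= -2·R0 → [0,-1,-3,-3]
  R2 -= 3·R0 → [0,-3,-8,-5]
  R3 -= -4·R0 → [0,1,1,-3]
  R2 -= 3·R1 → [0,0,1,4]
  R3 -= -1·R1 → [0,0,-2,-6]
  R3 -= -2·R2 → [0,0,0,2]

L=[[1,0,0,0],[-2,1,0,0],[3,3,1,0],[-4,-1,-2,1]] U=[[-1,-4,3,-1],[0,-1,-3,-3],[0,0,1,4],[0,0,0,2]]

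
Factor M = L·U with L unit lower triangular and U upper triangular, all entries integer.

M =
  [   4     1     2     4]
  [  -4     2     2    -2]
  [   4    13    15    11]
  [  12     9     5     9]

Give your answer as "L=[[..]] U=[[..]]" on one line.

  row1 -= -1·row0 → [0,3,4,2]
  row2 -= 1·row0 → [0,12,13,7]
  row3 -= 3·row0 → [0,6,-1,-3]
  row2 -= 4·row1 → [0,0,-3,-1]
  row3 -= 2·row1 → [0,0,-9,-7]
  row3 -= 3·row2 → [0,0,0,-4]

L=[[1,0,0,0],[-1,1,0,0],[1,4,1,0],[3,2,3,1]] U=[[4,1,2,4],[0,3,4,2],[0,0,-3,-1],[0,0,0,-4]]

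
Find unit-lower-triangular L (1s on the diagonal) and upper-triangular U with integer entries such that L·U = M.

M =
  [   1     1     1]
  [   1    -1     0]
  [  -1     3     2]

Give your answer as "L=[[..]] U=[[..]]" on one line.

L=[[1,0,0],[1,1,0],[-1,-2,1]] U=[[1,1,1],[0,-2,-1],[0,0,1]]

  row1 -= 1·row0 → [0,-2,-1]
  row2 -= -1·row0 → [0,4,3]
  row2 -= -2·row1 → [0,0,1]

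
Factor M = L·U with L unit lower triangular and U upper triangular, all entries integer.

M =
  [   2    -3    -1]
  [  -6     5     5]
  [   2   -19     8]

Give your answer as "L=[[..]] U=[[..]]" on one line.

  row1 -= -3·row0 → [0,-4,2]
  row2 -= 1·row0 → [0,-16,9]
  row2 -= 4·row1 → [0,0,1]

L=[[1,0,0],[-3,1,0],[1,4,1]] U=[[2,-3,-1],[0,-4,2],[0,0,1]]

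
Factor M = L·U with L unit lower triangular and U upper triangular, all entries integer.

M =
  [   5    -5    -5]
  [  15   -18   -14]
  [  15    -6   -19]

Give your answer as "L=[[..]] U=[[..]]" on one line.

L=[[1,0,0],[3,1,0],[3,-3,1]] U=[[5,-5,-5],[0,-3,1],[0,0,-1]]

  R1 -= 3·R0 → [0,-3,1]
  R2 -= 3·R0 → [0,9,-4]
  R2 -= -3·R1 → [0,0,-1]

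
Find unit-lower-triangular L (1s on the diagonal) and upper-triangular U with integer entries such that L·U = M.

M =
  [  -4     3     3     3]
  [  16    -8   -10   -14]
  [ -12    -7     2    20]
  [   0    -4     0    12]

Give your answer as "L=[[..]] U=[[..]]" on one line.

  r1 -= -4·r0 → [0,4,2,-2]
  r2 -= 3·r0 → [0,-16,-7,11]
  r3 -= 0·r0 → [0,-4,0,12]
  r2 -= -4·r1 → [0,0,1,3]
  r3 -= -1·r1 → [0,0,2,10]
  r3 -= 2·r2 → [0,0,0,4]

L=[[1,0,0,0],[-4,1,0,0],[3,-4,1,0],[0,-1,2,1]] U=[[-4,3,3,3],[0,4,2,-2],[0,0,1,3],[0,0,0,4]]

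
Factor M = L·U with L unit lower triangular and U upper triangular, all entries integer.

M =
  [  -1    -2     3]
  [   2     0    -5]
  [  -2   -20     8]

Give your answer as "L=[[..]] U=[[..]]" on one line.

  row1 -= -2·row0 → [0,-4,1]
  row2 -= 2·row0 → [0,-16,2]
  row2 -= 4·row1 → [0,0,-2]

L=[[1,0,0],[-2,1,0],[2,4,1]] U=[[-1,-2,3],[0,-4,1],[0,0,-2]]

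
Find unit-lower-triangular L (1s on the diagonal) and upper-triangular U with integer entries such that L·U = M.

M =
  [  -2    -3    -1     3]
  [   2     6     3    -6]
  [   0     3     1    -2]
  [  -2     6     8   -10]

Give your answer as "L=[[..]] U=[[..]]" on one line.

  R1 -= -1·R0 → [0,3,2,-3]
  R2 -= 0·R0 → [0,3,1,-2]
  R3 -= 1·R0 → [0,9,9,-13]
  R2 -= 1·R1 → [0,0,-1,1]
  R3 -= 3·R1 → [0,0,3,-4]
  R3 -= -3·R2 → [0,0,0,-1]

L=[[1,0,0,0],[-1,1,0,0],[0,1,1,0],[1,3,-3,1]] U=[[-2,-3,-1,3],[0,3,2,-3],[0,0,-1,1],[0,0,0,-1]]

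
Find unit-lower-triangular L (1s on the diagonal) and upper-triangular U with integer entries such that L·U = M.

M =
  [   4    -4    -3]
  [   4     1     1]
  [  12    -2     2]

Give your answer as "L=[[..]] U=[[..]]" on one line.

L=[[1,0,0],[1,1,0],[3,2,1]] U=[[4,-4,-3],[0,5,4],[0,0,3]]

  r1 -= 1·r0 → [0,5,4]
  r2 -= 3·r0 → [0,10,11]
  r2 -= 2·r1 → [0,0,3]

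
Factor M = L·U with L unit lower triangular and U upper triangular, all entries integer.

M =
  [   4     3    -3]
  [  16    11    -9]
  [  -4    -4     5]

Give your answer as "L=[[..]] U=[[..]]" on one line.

L=[[1,0,0],[4,1,0],[-1,1,1]] U=[[4,3,-3],[0,-1,3],[0,0,-1]]

  row1 -= 4·row0 → [0,-1,3]
  row2 -= -1·row0 → [0,-1,2]
  row2 -= 1·row1 → [0,0,-1]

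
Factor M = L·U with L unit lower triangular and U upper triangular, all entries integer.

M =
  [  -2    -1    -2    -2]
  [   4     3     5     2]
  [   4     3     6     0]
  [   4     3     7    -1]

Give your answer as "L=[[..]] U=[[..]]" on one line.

  row1 -= -2·row0 → [0,1,1,-2]
  row2 -= -2·row0 → [0,1,2,-4]
  row3 -= -2·row0 → [0,1,3,-5]
  row2 -= 1·row1 → [0,0,1,-2]
  row3 -= 1·row1 → [0,0,2,-3]
  row3 -= 2·row2 → [0,0,0,1]

L=[[1,0,0,0],[-2,1,0,0],[-2,1,1,0],[-2,1,2,1]] U=[[-2,-1,-2,-2],[0,1,1,-2],[0,0,1,-2],[0,0,0,1]]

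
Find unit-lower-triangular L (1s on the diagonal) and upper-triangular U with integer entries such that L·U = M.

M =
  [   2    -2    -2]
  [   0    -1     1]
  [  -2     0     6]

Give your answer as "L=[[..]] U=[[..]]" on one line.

L=[[1,0,0],[0,1,0],[-1,2,1]] U=[[2,-2,-2],[0,-1,1],[0,0,2]]

  row1 -= 0·row0 → [0,-1,1]
  row2 -= -1·row0 → [0,-2,4]
  row2 -= 2·row1 → [0,0,2]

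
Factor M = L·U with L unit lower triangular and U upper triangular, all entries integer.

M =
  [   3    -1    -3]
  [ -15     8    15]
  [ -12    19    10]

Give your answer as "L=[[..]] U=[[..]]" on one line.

L=[[1,0,0],[-5,1,0],[-4,5,1]] U=[[3,-1,-3],[0,3,0],[0,0,-2]]

  R1 -= -5·R0 → [0,3,0]
  R2 -= -4·R0 → [0,15,-2]
  R2 -= 5·R1 → [0,0,-2]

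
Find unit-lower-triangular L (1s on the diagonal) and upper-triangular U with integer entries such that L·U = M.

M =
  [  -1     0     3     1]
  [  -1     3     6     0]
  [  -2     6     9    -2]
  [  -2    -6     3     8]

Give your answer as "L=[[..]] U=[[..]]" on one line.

  r1 -= 1·r0 → [0,3,3,-1]
  r2 -= 2·r0 → [0,6,3,-4]
  r3 -= 2·r0 → [0,-6,-3,6]
  r2 -= 2·r1 → [0,0,-3,-2]
  r3 -= -2·r1 → [0,0,3,4]
  r3 -= -1·r2 → [0,0,0,2]

L=[[1,0,0,0],[1,1,0,0],[2,2,1,0],[2,-2,-1,1]] U=[[-1,0,3,1],[0,3,3,-1],[0,0,-3,-2],[0,0,0,2]]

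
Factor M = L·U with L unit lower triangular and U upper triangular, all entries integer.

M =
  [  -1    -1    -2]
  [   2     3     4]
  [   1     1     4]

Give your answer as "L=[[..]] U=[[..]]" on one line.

  R1 -= -2·R0 → [0,1,0]
  R2 -= -1·R0 → [0,0,2]
  R2 -= 0·R1 → [0,0,2]

L=[[1,0,0],[-2,1,0],[-1,0,1]] U=[[-1,-1,-2],[0,1,0],[0,0,2]]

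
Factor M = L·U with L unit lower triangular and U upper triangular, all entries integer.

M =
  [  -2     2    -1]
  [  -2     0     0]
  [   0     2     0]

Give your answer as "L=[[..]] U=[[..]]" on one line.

  r1 -= 1·r0 → [0,-2,1]
  r2 -= 0·r0 → [0,2,0]
  r2 -= -1·r1 → [0,0,1]

L=[[1,0,0],[1,1,0],[0,-1,1]] U=[[-2,2,-1],[0,-2,1],[0,0,1]]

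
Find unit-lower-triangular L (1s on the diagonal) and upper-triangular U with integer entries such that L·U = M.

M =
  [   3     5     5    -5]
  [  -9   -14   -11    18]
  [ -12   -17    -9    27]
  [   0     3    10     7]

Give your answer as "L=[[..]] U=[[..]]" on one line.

  row1 -= -3·row0 → [0,1,4,3]
  row2 -= -4·row0 → [0,3,11,7]
  row3 -= 0·row0 → [0,3,10,7]
  row2 -= 3·row1 → [0,0,-1,-2]
  row3 -= 3·row1 → [0,0,-2,-2]
  row3 -= 2·row2 → [0,0,0,2]

L=[[1,0,0,0],[-3,1,0,0],[-4,3,1,0],[0,3,2,1]] U=[[3,5,5,-5],[0,1,4,3],[0,0,-1,-2],[0,0,0,2]]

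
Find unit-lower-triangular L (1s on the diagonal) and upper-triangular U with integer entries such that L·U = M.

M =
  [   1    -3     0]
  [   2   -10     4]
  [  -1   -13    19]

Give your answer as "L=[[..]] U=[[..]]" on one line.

L=[[1,0,0],[2,1,0],[-1,4,1]] U=[[1,-3,0],[0,-4,4],[0,0,3]]

  r1 -= 2·r0 → [0,-4,4]
  r2 -= -1·r0 → [0,-16,19]
  r2 -= 4·r1 → [0,0,3]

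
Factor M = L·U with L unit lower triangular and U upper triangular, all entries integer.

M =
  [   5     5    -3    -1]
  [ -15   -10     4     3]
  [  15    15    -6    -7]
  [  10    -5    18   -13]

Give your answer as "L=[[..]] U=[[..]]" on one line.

L=[[1,0,0,0],[-3,1,0,0],[3,0,1,0],[2,-3,3,1]] U=[[5,5,-3,-1],[0,5,-5,0],[0,0,3,-4],[0,0,0,1]]

  row1 -= -3·row0 → [0,5,-5,0]
  row2 -= 3·row0 → [0,0,3,-4]
  row3 -= 2·row0 → [0,-15,24,-11]
  row2 -= 0·row1 → [0,0,3,-4]
  row3 -= -3·row1 → [0,0,9,-11]
  row3 -= 3·row2 → [0,0,0,1]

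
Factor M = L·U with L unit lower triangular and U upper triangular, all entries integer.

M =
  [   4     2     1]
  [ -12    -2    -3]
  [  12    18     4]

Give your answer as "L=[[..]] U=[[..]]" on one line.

  r1 -= -3·r0 → [0,4,0]
  r2 -= 3·r0 → [0,12,1]
  r2 -= 3·r1 → [0,0,1]

L=[[1,0,0],[-3,1,0],[3,3,1]] U=[[4,2,1],[0,4,0],[0,0,1]]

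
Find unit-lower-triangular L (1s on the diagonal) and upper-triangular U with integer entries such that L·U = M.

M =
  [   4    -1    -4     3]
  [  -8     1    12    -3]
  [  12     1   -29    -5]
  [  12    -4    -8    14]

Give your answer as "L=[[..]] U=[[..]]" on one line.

L=[[1,0,0,0],[-2,1,0,0],[3,-4,1,0],[3,1,0,1]] U=[[4,-1,-4,3],[0,-1,4,3],[0,0,-1,-2],[0,0,0,2]]

  R1 -= -2·R0 → [0,-1,4,3]
  R2 -= 3·R0 → [0,4,-17,-14]
  R3 -= 3·R0 → [0,-1,4,5]
  R2 -= -4·R1 → [0,0,-1,-2]
  R3 -= 1·R1 → [0,0,0,2]
  R3 -= 0·R2 → [0,0,0,2]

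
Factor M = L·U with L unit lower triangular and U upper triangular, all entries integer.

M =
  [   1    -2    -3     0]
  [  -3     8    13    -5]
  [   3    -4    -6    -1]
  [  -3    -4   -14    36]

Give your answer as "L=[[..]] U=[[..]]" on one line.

  row1 -= -3·row0 → [0,2,4,-5]
  row2 -= 3·row0 → [0,2,3,-1]
  row3 -= -3·row0 → [0,-10,-23,36]
  row2 -= 1·row1 → [0,0,-1,4]
  row3 -= -5·row1 → [0,0,-3,11]
  row3 -= 3·row2 → [0,0,0,-1]

L=[[1,0,0,0],[-3,1,0,0],[3,1,1,0],[-3,-5,3,1]] U=[[1,-2,-3,0],[0,2,4,-5],[0,0,-1,4],[0,0,0,-1]]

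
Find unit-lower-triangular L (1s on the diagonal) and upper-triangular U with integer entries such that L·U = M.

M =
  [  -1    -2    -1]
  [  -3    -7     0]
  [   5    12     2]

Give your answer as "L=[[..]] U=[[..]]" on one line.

L=[[1,0,0],[3,1,0],[-5,-2,1]] U=[[-1,-2,-1],[0,-1,3],[0,0,3]]

  row1 -= 3·row0 → [0,-1,3]
  row2 -= -5·row0 → [0,2,-3]
  row2 -= -2·row1 → [0,0,3]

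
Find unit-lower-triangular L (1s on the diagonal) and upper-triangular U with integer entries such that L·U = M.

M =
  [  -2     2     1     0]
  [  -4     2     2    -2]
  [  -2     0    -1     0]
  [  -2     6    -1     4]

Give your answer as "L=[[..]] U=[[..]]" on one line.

  r1 -= 2·r0 → [0,-2,0,-2]
  r2 -= 1·r0 → [0,-2,-2,0]
  r3 -= 1·r0 → [0,4,-2,4]
  r2 -= 1·r1 → [0,0,-2,2]
  r3 -= -2·r1 → [0,0,-2,0]
  r3 -= 1·r2 → [0,0,0,-2]

L=[[1,0,0,0],[2,1,0,0],[1,1,1,0],[1,-2,1,1]] U=[[-2,2,1,0],[0,-2,0,-2],[0,0,-2,2],[0,0,0,-2]]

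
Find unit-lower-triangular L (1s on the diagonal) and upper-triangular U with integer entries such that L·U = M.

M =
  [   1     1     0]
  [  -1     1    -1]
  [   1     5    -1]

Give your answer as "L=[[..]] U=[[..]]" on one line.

  r1 -= -1·r0 → [0,2,-1]
  r2 -= 1·r0 → [0,4,-1]
  r2 -= 2·r1 → [0,0,1]

L=[[1,0,0],[-1,1,0],[1,2,1]] U=[[1,1,0],[0,2,-1],[0,0,1]]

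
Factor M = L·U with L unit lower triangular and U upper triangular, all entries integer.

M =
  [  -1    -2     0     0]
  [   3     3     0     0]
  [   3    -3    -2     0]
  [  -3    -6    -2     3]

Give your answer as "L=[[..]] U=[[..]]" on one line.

L=[[1,0,0,0],[-3,1,0,0],[-3,3,1,0],[3,0,1,1]] U=[[-1,-2,0,0],[0,-3,0,0],[0,0,-2,0],[0,0,0,3]]

  r1 -= -3·r0 → [0,-3,0,0]
  r2 -= -3·r0 → [0,-9,-2,0]
  r3 -= 3·r0 → [0,0,-2,3]
  r2 -= 3·r1 → [0,0,-2,0]
  r3 -= 0·r1 → [0,0,-2,3]
  r3 -= 1·r2 → [0,0,0,3]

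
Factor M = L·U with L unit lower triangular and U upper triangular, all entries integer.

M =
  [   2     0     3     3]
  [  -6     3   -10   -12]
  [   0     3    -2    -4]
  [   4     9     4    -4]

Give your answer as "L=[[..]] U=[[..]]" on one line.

  row1 -= -3·row0 → [0,3,-1,-3]
  row2 -= 0·row0 → [0,3,-2,-4]
  row3 -= 2·row0 → [0,9,-2,-10]
  row2 -= 1·row1 → [0,0,-1,-1]
  row3 -= 3·row1 → [0,0,1,-1]
  row3 -= -1·row2 → [0,0,0,-2]

L=[[1,0,0,0],[-3,1,0,0],[0,1,1,0],[2,3,-1,1]] U=[[2,0,3,3],[0,3,-1,-3],[0,0,-1,-1],[0,0,0,-2]]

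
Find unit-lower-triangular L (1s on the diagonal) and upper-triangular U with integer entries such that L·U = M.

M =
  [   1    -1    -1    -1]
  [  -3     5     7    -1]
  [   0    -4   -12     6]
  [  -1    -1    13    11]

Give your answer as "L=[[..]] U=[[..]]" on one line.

L=[[1,0,0,0],[-3,1,0,0],[0,-2,1,0],[-1,-1,-4,1]] U=[[1,-1,-1,-1],[0,2,4,-4],[0,0,-4,-2],[0,0,0,-2]]

  r1 -= -3·r0 → [0,2,4,-4]
  r2 -= 0·r0 → [0,-4,-12,6]
  r3 -= -1·r0 → [0,-2,12,10]
  r2 -= -2·r1 → [0,0,-4,-2]
  r3 -= -1·r1 → [0,0,16,6]
  r3 -= -4·r2 → [0,0,0,-2]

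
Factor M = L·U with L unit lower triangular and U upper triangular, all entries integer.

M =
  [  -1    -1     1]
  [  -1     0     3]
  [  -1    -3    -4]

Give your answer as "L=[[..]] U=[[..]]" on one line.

L=[[1,0,0],[1,1,0],[1,-2,1]] U=[[-1,-1,1],[0,1,2],[0,0,-1]]

  r1 -= 1·r0 → [0,1,2]
  r2 -= 1·r0 → [0,-2,-5]
  r2 -= -2·r1 → [0,0,-1]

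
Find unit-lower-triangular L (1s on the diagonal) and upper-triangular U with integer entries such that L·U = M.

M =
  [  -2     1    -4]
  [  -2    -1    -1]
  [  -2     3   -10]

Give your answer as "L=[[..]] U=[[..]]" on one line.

L=[[1,0,0],[1,1,0],[1,-1,1]] U=[[-2,1,-4],[0,-2,3],[0,0,-3]]

  row1 -= 1·row0 → [0,-2,3]
  row2 -= 1·row0 → [0,2,-6]
  row2 -= -1·row1 → [0,0,-3]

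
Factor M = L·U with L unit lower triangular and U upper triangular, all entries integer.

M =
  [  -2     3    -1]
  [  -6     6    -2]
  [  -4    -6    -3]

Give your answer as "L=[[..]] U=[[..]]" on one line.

  R1 -= 3·R0 → [0,-3,1]
  R2 -= 2·R0 → [0,-12,-1]
  R2 -= 4·R1 → [0,0,-5]

L=[[1,0,0],[3,1,0],[2,4,1]] U=[[-2,3,-1],[0,-3,1],[0,0,-5]]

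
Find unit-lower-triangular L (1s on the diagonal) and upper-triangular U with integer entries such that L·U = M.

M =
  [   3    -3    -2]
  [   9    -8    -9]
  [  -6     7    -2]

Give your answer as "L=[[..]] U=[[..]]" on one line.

L=[[1,0,0],[3,1,0],[-2,1,1]] U=[[3,-3,-2],[0,1,-3],[0,0,-3]]

  r1 -= 3·r0 → [0,1,-3]
  r2 -= -2·r0 → [0,1,-6]
  r2 -= 1·r1 → [0,0,-3]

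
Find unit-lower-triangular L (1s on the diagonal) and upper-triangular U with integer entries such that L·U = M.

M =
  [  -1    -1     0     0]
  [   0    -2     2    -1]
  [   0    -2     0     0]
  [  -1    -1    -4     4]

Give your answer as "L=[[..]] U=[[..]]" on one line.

L=[[1,0,0,0],[0,1,0,0],[0,1,1,0],[1,0,2,1]] U=[[-1,-1,0,0],[0,-2,2,-1],[0,0,-2,1],[0,0,0,2]]

  row1 -= 0·row0 → [0,-2,2,-1]
  row2 -= 0·row0 → [0,-2,0,0]
  row3 -= 1·row0 → [0,0,-4,4]
  row2 -= 1·row1 → [0,0,-2,1]
  row3 -= 0·row1 → [0,0,-4,4]
  row3 -= 2·row2 → [0,0,0,2]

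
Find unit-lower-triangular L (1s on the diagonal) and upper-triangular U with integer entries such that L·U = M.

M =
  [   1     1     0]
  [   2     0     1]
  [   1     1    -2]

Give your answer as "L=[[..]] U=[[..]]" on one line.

  r1 -= 2·r0 → [0,-2,1]
  r2 -= 1·r0 → [0,0,-2]
  r2 -= 0·r1 → [0,0,-2]

L=[[1,0,0],[2,1,0],[1,0,1]] U=[[1,1,0],[0,-2,1],[0,0,-2]]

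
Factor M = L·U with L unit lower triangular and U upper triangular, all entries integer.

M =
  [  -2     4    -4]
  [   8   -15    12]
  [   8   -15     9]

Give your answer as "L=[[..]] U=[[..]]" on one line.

L=[[1,0,0],[-4,1,0],[-4,1,1]] U=[[-2,4,-4],[0,1,-4],[0,0,-3]]

  R1 -= -4·R0 → [0,1,-4]
  R2 -= -4·R0 → [0,1,-7]
  R2 -= 1·R1 → [0,0,-3]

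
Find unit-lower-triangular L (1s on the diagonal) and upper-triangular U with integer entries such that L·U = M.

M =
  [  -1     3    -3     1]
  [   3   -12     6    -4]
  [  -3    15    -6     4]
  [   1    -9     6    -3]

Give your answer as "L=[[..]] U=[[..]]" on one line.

L=[[1,0,0,0],[-3,1,0,0],[3,-2,1,0],[-1,2,-3,1]] U=[[-1,3,-3,1],[0,-3,-3,-1],[0,0,-3,-1],[0,0,0,-3]]

  R1 -= -3·R0 → [0,-3,-3,-1]
  R2 -= 3·R0 → [0,6,3,1]
  R3 -= -1·R0 → [0,-6,3,-2]
  R2 -= -2·R1 → [0,0,-3,-1]
  R3 -= 2·R1 → [0,0,9,0]
  R3 -= -3·R2 → [0,0,0,-3]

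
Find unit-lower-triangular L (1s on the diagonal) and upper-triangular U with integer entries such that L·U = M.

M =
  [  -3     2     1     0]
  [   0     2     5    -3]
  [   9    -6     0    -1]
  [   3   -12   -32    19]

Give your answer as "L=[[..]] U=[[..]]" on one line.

L=[[1,0,0,0],[0,1,0,0],[-3,0,1,0],[-1,-5,-2,1]] U=[[-3,2,1,0],[0,2,5,-3],[0,0,3,-1],[0,0,0,2]]

  r1 -= 0·r0 → [0,2,5,-3]
  r2 -= -3·r0 → [0,0,3,-1]
  r3 -= -1·r0 → [0,-10,-31,19]
  r2 -= 0·r1 → [0,0,3,-1]
  r3 -= -5·r1 → [0,0,-6,4]
  r3 -= -2·r2 → [0,0,0,2]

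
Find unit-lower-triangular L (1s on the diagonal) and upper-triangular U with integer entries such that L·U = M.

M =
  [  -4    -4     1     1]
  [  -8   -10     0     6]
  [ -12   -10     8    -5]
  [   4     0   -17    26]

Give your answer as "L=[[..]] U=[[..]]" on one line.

L=[[1,0,0,0],[2,1,0,0],[3,-1,1,0],[-1,2,-4,1]] U=[[-4,-4,1,1],[0,-2,-2,4],[0,0,3,-4],[0,0,0,3]]

  row1 -= 2·row0 → [0,-2,-2,4]
  row2 -= 3·row0 → [0,2,5,-8]
  row3 -= -1·row0 → [0,-4,-16,27]
  row2 -= -1·row1 → [0,0,3,-4]
  row3 -= 2·row1 → [0,0,-12,19]
  row3 -= -4·row2 → [0,0,0,3]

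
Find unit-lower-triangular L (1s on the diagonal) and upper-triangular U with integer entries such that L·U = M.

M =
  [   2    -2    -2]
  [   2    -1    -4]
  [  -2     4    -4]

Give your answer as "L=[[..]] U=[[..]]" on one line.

  r1 -= 1·r0 → [0,1,-2]
  r2 -= -1·r0 → [0,2,-6]
  r2 -= 2·r1 → [0,0,-2]

L=[[1,0,0],[1,1,0],[-1,2,1]] U=[[2,-2,-2],[0,1,-2],[0,0,-2]]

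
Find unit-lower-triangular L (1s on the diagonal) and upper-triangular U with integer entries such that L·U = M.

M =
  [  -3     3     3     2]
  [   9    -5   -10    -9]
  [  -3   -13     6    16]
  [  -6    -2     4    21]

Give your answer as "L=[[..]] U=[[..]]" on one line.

L=[[1,0,0,0],[-3,1,0,0],[1,-4,1,0],[2,-2,4,1]] U=[[-3,3,3,2],[0,4,-1,-3],[0,0,-1,2],[0,0,0,3]]

  row1 -= -3·row0 → [0,4,-1,-3]
  row2 -= 1·row0 → [0,-16,3,14]
  row3 -= 2·row0 → [0,-8,-2,17]
  row2 -= -4·row1 → [0,0,-1,2]
  row3 -= -2·row1 → [0,0,-4,11]
  row3 -= 4·row2 → [0,0,0,3]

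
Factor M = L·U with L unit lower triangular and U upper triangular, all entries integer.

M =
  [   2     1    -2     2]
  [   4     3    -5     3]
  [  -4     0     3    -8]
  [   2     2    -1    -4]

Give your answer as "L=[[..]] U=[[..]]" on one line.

L=[[1,0,0,0],[2,1,0,0],[-2,2,1,0],[1,1,2,1]] U=[[2,1,-2,2],[0,1,-1,-1],[0,0,1,-2],[0,0,0,-1]]

  R1 -= 2·R0 → [0,1,-1,-1]
  R2 -= -2·R0 → [0,2,-1,-4]
  R3 -= 1·R0 → [0,1,1,-6]
  R2 -= 2·R1 → [0,0,1,-2]
  R3 -= 1·R1 → [0,0,2,-5]
  R3 -= 2·R2 → [0,0,0,-1]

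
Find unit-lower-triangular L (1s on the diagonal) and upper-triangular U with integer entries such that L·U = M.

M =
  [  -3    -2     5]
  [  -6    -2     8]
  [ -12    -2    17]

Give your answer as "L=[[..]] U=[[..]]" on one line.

  r1 -= 2·r0 → [0,2,-2]
  r2 -= 4·r0 → [0,6,-3]
  r2 -= 3·r1 → [0,0,3]

L=[[1,0,0],[2,1,0],[4,3,1]] U=[[-3,-2,5],[0,2,-2],[0,0,3]]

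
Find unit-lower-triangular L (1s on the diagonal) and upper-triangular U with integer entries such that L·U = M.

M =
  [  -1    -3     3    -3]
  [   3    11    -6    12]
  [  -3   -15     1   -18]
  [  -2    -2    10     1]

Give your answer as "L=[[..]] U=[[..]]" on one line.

L=[[1,0,0,0],[-3,1,0,0],[3,-3,1,0],[2,2,-2,1]] U=[[-1,-3,3,-3],[0,2,3,3],[0,0,1,0],[0,0,0,1]]

  R1 -= -3·R0 → [0,2,3,3]
  R2 -= 3·R0 → [0,-6,-8,-9]
  R3 -= 2·R0 → [0,4,4,7]
  R2 -= -3·R1 → [0,0,1,0]
  R3 -= 2·R1 → [0,0,-2,1]
  R3 -= -2·R2 → [0,0,0,1]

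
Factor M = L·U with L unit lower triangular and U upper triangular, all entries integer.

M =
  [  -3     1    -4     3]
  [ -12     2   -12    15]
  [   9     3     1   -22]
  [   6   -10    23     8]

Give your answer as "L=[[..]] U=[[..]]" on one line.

  r1 -= 4·r0 → [0,-2,4,3]
  r2 -= -3·r0 → [0,6,-11,-13]
  r3 -= -2·r0 → [0,-8,15,14]
  r2 -= -3·r1 → [0,0,1,-4]
  r3 -= 4·r1 → [0,0,-1,2]
  r3 -= -1·r2 → [0,0,0,-2]

L=[[1,0,0,0],[4,1,0,0],[-3,-3,1,0],[-2,4,-1,1]] U=[[-3,1,-4,3],[0,-2,4,3],[0,0,1,-4],[0,0,0,-2]]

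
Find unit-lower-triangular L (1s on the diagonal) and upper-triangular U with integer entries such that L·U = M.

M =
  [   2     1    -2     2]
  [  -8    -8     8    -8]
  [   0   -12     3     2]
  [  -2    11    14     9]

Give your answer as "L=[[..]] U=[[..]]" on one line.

  r1 -= -4·r0 → [0,-4,0,0]
  r2 -= 0·r0 → [0,-12,3,2]
  r3 -= -1·r0 → [0,12,12,11]
  r2 -= 3·r1 → [0,0,3,2]
  r3 -= -3·r1 → [0,0,12,11]
  r3 -= 4·r2 → [0,0,0,3]

L=[[1,0,0,0],[-4,1,0,0],[0,3,1,0],[-1,-3,4,1]] U=[[2,1,-2,2],[0,-4,0,0],[0,0,3,2],[0,0,0,3]]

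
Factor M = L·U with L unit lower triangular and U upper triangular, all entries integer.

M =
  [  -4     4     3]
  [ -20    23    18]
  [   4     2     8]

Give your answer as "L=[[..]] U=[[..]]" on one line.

L=[[1,0,0],[5,1,0],[-1,2,1]] U=[[-4,4,3],[0,3,3],[0,0,5]]

  r1 -= 5·r0 → [0,3,3]
  r2 -= -1·r0 → [0,6,11]
  r2 -= 2·r1 → [0,0,5]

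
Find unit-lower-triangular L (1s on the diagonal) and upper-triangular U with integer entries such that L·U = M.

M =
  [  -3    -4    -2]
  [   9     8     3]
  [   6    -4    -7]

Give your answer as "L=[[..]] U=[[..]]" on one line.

  r1 -= -3·r0 → [0,-4,-3]
  r2 -= -2·r0 → [0,-12,-11]
  r2 -= 3·r1 → [0,0,-2]

L=[[1,0,0],[-3,1,0],[-2,3,1]] U=[[-3,-4,-2],[0,-4,-3],[0,0,-2]]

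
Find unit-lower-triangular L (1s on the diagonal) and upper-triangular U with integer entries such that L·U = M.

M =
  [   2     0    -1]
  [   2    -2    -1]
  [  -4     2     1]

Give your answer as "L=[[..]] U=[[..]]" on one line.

  row1 -= 1·row0 → [0,-2,0]
  row2 -= -2·row0 → [0,2,-1]
  row2 -= -1·row1 → [0,0,-1]

L=[[1,0,0],[1,1,0],[-2,-1,1]] U=[[2,0,-1],[0,-2,0],[0,0,-1]]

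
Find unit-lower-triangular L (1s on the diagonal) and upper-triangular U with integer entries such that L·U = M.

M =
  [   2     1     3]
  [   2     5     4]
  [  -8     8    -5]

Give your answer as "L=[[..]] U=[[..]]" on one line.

L=[[1,0,0],[1,1,0],[-4,3,1]] U=[[2,1,3],[0,4,1],[0,0,4]]

  R1 -= 1·R0 → [0,4,1]
  R2 -= -4·R0 → [0,12,7]
  R2 -= 3·R1 → [0,0,4]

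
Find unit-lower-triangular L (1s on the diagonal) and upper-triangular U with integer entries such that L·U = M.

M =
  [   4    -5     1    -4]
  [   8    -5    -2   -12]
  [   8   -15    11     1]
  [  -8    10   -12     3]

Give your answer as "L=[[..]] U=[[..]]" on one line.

  row1 -= 2·row0 → [0,5,-4,-4]
  row2 -= 2·row0 → [0,-5,9,9]
  row3 -= -2·row0 → [0,0,-10,-5]
  row2 -= -1·row1 → [0,0,5,5]
  row3 -= 0·row1 → [0,0,-10,-5]
  row3 -= -2·row2 → [0,0,0,5]

L=[[1,0,0,0],[2,1,0,0],[2,-1,1,0],[-2,0,-2,1]] U=[[4,-5,1,-4],[0,5,-4,-4],[0,0,5,5],[0,0,0,5]]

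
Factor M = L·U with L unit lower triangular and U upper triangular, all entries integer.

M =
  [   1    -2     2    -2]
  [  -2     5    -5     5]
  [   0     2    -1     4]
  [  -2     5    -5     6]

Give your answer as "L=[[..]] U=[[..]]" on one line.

L=[[1,0,0,0],[-2,1,0,0],[0,2,1,0],[-2,1,0,1]] U=[[1,-2,2,-2],[0,1,-1,1],[0,0,1,2],[0,0,0,1]]

  R1 -= -2·R0 → [0,1,-1,1]
  R2 -= 0·R0 → [0,2,-1,4]
  R3 -= -2·R0 → [0,1,-1,2]
  R2 -= 2·R1 → [0,0,1,2]
  R3 -= 1·R1 → [0,0,0,1]
  R3 -= 0·R2 → [0,0,0,1]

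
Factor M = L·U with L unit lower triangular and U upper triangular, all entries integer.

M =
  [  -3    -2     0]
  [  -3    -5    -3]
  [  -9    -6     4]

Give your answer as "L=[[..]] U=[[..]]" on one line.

L=[[1,0,0],[1,1,0],[3,0,1]] U=[[-3,-2,0],[0,-3,-3],[0,0,4]]

  r1 -= 1·r0 → [0,-3,-3]
  r2 -= 3·r0 → [0,0,4]
  r2 -= 0·r1 → [0,0,4]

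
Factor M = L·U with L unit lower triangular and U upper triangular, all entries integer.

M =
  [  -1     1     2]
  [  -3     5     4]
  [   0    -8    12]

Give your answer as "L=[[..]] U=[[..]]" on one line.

L=[[1,0,0],[3,1,0],[0,-4,1]] U=[[-1,1,2],[0,2,-2],[0,0,4]]

  row1 -= 3·row0 → [0,2,-2]
  row2 -= 0·row0 → [0,-8,12]
  row2 -= -4·row1 → [0,0,4]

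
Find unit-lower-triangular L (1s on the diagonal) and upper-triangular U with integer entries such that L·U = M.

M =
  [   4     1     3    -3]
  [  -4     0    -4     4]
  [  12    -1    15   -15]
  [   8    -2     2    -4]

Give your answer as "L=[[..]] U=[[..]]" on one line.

L=[[1,0,0,0],[-1,1,0,0],[3,-4,1,0],[2,-4,-4,1]] U=[[4,1,3,-3],[0,1,-1,1],[0,0,2,-2],[0,0,0,-2]]

  R1 -= -1·R0 → [0,1,-1,1]
  R2 -= 3·R0 → [0,-4,6,-6]
  R3 -= 2·R0 → [0,-4,-4,2]
  R2 -= -4·R1 → [0,0,2,-2]
  R3 -= -4·R1 → [0,0,-8,6]
  R3 -= -4·R2 → [0,0,0,-2]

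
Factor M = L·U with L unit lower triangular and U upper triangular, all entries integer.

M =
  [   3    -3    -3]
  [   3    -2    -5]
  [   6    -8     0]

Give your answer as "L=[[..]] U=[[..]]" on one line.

L=[[1,0,0],[1,1,0],[2,-2,1]] U=[[3,-3,-3],[0,1,-2],[0,0,2]]

  r1 -= 1·r0 → [0,1,-2]
  r2 -= 2·r0 → [0,-2,6]
  r2 -= -2·r1 → [0,0,2]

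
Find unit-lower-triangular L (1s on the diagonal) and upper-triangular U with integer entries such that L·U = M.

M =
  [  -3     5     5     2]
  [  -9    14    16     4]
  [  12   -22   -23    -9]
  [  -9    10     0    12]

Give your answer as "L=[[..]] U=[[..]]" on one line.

L=[[1,0,0,0],[3,1,0,0],[-4,2,1,0],[3,5,4,1]] U=[[-3,5,5,2],[0,-1,1,-2],[0,0,-5,3],[0,0,0,4]]

  row1 -= 3·row0 → [0,-1,1,-2]
  row2 -= -4·row0 → [0,-2,-3,-1]
  row3 -= 3·row0 → [0,-5,-15,6]
  row2 -= 2·row1 → [0,0,-5,3]
  row3 -= 5·row1 → [0,0,-20,16]
  row3 -= 4·row2 → [0,0,0,4]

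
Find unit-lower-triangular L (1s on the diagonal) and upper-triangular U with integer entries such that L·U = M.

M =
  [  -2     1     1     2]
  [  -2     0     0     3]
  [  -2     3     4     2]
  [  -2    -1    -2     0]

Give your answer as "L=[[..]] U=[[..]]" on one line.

L=[[1,0,0,0],[1,1,0,0],[1,-2,1,0],[1,2,-1,1]] U=[[-2,1,1,2],[0,-1,-1,1],[0,0,1,2],[0,0,0,-2]]

  row1 -= 1·row0 → [0,-1,-1,1]
  row2 -= 1·row0 → [0,2,3,0]
  row3 -= 1·row0 → [0,-2,-3,-2]
  row2 -= -2·row1 → [0,0,1,2]
  row3 -= 2·row1 → [0,0,-1,-4]
  row3 -= -1·row2 → [0,0,0,-2]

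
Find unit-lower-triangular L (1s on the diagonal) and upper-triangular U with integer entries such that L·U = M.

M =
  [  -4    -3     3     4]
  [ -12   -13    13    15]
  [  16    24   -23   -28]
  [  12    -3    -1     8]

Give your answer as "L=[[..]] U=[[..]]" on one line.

L=[[1,0,0,0],[3,1,0,0],[-4,-3,1,0],[-3,3,-4,1]] U=[[-4,-3,3,4],[0,-4,4,3],[0,0,1,-3],[0,0,0,-1]]

  r1 -= 3·r0 → [0,-4,4,3]
  r2 -= -4·r0 → [0,12,-11,-12]
  r3 -= -3·r0 → [0,-12,8,20]
  r2 -= -3·r1 → [0,0,1,-3]
  r3 -= 3·r1 → [0,0,-4,11]
  r3 -= -4·r2 → [0,0,0,-1]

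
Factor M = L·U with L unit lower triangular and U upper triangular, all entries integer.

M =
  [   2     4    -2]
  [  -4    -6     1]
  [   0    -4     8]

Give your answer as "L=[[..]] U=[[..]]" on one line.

L=[[1,0,0],[-2,1,0],[0,-2,1]] U=[[2,4,-2],[0,2,-3],[0,0,2]]

  r1 -= -2·r0 → [0,2,-3]
  r2 -= 0·r0 → [0,-4,8]
  r2 -= -2·r1 → [0,0,2]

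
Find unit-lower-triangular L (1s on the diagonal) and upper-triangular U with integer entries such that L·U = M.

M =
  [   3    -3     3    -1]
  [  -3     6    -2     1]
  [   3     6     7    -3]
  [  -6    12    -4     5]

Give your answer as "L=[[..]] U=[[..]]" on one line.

L=[[1,0,0,0],[-1,1,0,0],[1,3,1,0],[-2,2,0,1]] U=[[3,-3,3,-1],[0,3,1,0],[0,0,1,-2],[0,0,0,3]]

  r1 -= -1·r0 → [0,3,1,0]
  r2 -= 1·r0 → [0,9,4,-2]
  r3 -= -2·r0 → [0,6,2,3]
  r2 -= 3·r1 → [0,0,1,-2]
  r3 -= 2·r1 → [0,0,0,3]
  r3 -= 0·r2 → [0,0,0,3]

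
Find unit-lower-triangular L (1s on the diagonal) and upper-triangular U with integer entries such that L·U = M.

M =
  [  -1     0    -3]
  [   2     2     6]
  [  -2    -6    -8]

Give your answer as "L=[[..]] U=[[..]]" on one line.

L=[[1,0,0],[-2,1,0],[2,-3,1]] U=[[-1,0,-3],[0,2,0],[0,0,-2]]

  r1 -= -2·r0 → [0,2,0]
  r2 -= 2·r0 → [0,-6,-2]
  r2 -= -3·r1 → [0,0,-2]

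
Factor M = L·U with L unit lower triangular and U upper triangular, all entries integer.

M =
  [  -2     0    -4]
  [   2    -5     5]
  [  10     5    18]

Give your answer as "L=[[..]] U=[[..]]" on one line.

L=[[1,0,0],[-1,1,0],[-5,-1,1]] U=[[-2,0,-4],[0,-5,1],[0,0,-1]]

  r1 -= -1·r0 → [0,-5,1]
  r2 -= -5·r0 → [0,5,-2]
  r2 -= -1·r1 → [0,0,-1]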